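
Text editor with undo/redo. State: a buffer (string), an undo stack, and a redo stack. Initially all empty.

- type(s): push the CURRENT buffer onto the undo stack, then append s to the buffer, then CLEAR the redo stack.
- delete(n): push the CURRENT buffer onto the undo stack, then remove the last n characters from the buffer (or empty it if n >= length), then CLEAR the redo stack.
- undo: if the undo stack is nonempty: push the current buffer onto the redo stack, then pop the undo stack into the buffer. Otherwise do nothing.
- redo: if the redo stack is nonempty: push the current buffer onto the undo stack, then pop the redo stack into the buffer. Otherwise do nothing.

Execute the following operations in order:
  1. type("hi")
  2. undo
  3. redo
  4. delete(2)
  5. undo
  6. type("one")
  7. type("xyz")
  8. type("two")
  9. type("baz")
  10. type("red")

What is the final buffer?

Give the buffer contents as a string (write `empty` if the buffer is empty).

After op 1 (type): buf='hi' undo_depth=1 redo_depth=0
After op 2 (undo): buf='(empty)' undo_depth=0 redo_depth=1
After op 3 (redo): buf='hi' undo_depth=1 redo_depth=0
After op 4 (delete): buf='(empty)' undo_depth=2 redo_depth=0
After op 5 (undo): buf='hi' undo_depth=1 redo_depth=1
After op 6 (type): buf='hione' undo_depth=2 redo_depth=0
After op 7 (type): buf='hionexyz' undo_depth=3 redo_depth=0
After op 8 (type): buf='hionexyztwo' undo_depth=4 redo_depth=0
After op 9 (type): buf='hionexyztwobaz' undo_depth=5 redo_depth=0
After op 10 (type): buf='hionexyztwobazred' undo_depth=6 redo_depth=0

Answer: hionexyztwobazred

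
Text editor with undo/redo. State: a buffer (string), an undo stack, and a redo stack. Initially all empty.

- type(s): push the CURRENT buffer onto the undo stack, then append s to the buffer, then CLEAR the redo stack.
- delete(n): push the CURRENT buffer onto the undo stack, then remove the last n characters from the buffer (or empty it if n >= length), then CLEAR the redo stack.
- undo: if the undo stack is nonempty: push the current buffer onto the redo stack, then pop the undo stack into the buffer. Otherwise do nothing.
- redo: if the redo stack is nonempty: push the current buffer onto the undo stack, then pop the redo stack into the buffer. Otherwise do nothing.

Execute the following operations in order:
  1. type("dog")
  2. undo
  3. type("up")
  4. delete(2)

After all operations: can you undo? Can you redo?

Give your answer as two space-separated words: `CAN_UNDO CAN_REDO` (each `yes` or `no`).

Answer: yes no

Derivation:
After op 1 (type): buf='dog' undo_depth=1 redo_depth=0
After op 2 (undo): buf='(empty)' undo_depth=0 redo_depth=1
After op 3 (type): buf='up' undo_depth=1 redo_depth=0
After op 4 (delete): buf='(empty)' undo_depth=2 redo_depth=0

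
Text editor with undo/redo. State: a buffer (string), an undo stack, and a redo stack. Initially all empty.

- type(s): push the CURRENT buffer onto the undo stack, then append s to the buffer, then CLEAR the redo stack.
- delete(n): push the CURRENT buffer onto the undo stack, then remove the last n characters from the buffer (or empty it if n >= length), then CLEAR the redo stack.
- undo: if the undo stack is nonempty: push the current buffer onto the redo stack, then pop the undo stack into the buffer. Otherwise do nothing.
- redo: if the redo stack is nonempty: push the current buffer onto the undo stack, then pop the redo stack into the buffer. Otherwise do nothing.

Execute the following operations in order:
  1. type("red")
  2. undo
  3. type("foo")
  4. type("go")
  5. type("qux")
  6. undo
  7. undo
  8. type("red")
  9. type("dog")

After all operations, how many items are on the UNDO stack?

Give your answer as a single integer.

After op 1 (type): buf='red' undo_depth=1 redo_depth=0
After op 2 (undo): buf='(empty)' undo_depth=0 redo_depth=1
After op 3 (type): buf='foo' undo_depth=1 redo_depth=0
After op 4 (type): buf='foogo' undo_depth=2 redo_depth=0
After op 5 (type): buf='foogoqux' undo_depth=3 redo_depth=0
After op 6 (undo): buf='foogo' undo_depth=2 redo_depth=1
After op 7 (undo): buf='foo' undo_depth=1 redo_depth=2
After op 8 (type): buf='foored' undo_depth=2 redo_depth=0
After op 9 (type): buf='fooreddog' undo_depth=3 redo_depth=0

Answer: 3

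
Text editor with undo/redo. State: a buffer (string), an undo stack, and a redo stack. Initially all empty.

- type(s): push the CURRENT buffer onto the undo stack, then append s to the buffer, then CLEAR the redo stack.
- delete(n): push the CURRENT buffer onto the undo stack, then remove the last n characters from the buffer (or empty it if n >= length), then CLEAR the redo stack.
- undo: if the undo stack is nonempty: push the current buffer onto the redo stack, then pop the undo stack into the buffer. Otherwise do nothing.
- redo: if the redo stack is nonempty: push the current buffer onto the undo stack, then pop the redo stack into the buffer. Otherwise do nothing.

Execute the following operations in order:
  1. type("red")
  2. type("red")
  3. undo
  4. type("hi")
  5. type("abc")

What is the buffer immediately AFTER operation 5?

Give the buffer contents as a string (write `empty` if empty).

Answer: redhiabc

Derivation:
After op 1 (type): buf='red' undo_depth=1 redo_depth=0
After op 2 (type): buf='redred' undo_depth=2 redo_depth=0
After op 3 (undo): buf='red' undo_depth=1 redo_depth=1
After op 4 (type): buf='redhi' undo_depth=2 redo_depth=0
After op 5 (type): buf='redhiabc' undo_depth=3 redo_depth=0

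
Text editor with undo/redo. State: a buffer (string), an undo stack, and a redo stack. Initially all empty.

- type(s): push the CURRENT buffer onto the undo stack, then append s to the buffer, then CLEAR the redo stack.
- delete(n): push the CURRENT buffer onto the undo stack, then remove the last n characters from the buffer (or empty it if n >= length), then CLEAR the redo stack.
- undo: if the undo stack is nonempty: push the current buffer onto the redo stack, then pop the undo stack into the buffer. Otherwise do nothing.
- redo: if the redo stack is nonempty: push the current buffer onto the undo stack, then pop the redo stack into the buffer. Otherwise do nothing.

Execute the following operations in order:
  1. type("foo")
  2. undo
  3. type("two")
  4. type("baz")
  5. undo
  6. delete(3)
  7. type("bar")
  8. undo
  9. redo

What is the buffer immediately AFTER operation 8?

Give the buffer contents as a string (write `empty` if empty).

After op 1 (type): buf='foo' undo_depth=1 redo_depth=0
After op 2 (undo): buf='(empty)' undo_depth=0 redo_depth=1
After op 3 (type): buf='two' undo_depth=1 redo_depth=0
After op 4 (type): buf='twobaz' undo_depth=2 redo_depth=0
After op 5 (undo): buf='two' undo_depth=1 redo_depth=1
After op 6 (delete): buf='(empty)' undo_depth=2 redo_depth=0
After op 7 (type): buf='bar' undo_depth=3 redo_depth=0
After op 8 (undo): buf='(empty)' undo_depth=2 redo_depth=1

Answer: empty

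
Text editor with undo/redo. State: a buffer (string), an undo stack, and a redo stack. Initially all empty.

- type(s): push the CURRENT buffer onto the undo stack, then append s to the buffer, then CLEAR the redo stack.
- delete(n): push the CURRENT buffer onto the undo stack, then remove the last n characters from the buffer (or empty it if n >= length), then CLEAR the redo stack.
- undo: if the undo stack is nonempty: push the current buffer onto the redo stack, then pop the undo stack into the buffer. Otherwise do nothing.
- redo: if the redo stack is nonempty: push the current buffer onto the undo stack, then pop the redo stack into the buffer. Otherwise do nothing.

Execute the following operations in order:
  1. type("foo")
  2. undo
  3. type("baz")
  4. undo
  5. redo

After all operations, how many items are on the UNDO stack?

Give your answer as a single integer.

After op 1 (type): buf='foo' undo_depth=1 redo_depth=0
After op 2 (undo): buf='(empty)' undo_depth=0 redo_depth=1
After op 3 (type): buf='baz' undo_depth=1 redo_depth=0
After op 4 (undo): buf='(empty)' undo_depth=0 redo_depth=1
After op 5 (redo): buf='baz' undo_depth=1 redo_depth=0

Answer: 1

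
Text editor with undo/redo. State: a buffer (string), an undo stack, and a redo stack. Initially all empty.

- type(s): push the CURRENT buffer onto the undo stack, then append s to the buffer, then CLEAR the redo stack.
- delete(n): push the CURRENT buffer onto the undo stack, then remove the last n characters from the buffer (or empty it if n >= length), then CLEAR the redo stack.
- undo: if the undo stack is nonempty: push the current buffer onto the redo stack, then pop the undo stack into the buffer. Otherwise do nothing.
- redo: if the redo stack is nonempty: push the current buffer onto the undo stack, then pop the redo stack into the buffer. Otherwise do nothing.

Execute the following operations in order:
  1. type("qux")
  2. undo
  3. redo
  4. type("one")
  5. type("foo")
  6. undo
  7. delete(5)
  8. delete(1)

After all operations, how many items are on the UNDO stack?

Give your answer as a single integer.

After op 1 (type): buf='qux' undo_depth=1 redo_depth=0
After op 2 (undo): buf='(empty)' undo_depth=0 redo_depth=1
After op 3 (redo): buf='qux' undo_depth=1 redo_depth=0
After op 4 (type): buf='quxone' undo_depth=2 redo_depth=0
After op 5 (type): buf='quxonefoo' undo_depth=3 redo_depth=0
After op 6 (undo): buf='quxone' undo_depth=2 redo_depth=1
After op 7 (delete): buf='q' undo_depth=3 redo_depth=0
After op 8 (delete): buf='(empty)' undo_depth=4 redo_depth=0

Answer: 4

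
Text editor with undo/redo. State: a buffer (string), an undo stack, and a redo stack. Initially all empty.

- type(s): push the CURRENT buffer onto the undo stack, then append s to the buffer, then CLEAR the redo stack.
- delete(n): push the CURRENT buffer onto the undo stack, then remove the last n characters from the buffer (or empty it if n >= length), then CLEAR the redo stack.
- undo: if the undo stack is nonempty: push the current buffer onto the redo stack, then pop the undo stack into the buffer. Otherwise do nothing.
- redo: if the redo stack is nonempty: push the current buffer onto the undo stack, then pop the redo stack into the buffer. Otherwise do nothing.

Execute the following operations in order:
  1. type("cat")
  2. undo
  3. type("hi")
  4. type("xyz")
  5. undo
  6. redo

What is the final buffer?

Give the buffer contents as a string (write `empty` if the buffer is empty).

After op 1 (type): buf='cat' undo_depth=1 redo_depth=0
After op 2 (undo): buf='(empty)' undo_depth=0 redo_depth=1
After op 3 (type): buf='hi' undo_depth=1 redo_depth=0
After op 4 (type): buf='hixyz' undo_depth=2 redo_depth=0
After op 5 (undo): buf='hi' undo_depth=1 redo_depth=1
After op 6 (redo): buf='hixyz' undo_depth=2 redo_depth=0

Answer: hixyz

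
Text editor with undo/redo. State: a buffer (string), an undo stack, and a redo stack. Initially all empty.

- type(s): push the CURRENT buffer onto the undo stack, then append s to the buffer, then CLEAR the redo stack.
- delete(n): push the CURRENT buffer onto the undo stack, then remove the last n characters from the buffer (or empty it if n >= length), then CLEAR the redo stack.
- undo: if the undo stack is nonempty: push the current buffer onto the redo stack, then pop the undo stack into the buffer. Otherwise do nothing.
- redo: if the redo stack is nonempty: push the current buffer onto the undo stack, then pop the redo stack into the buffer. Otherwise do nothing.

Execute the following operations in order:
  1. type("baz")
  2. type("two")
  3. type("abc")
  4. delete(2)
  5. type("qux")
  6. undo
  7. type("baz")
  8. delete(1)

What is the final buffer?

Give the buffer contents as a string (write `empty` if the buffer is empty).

After op 1 (type): buf='baz' undo_depth=1 redo_depth=0
After op 2 (type): buf='baztwo' undo_depth=2 redo_depth=0
After op 3 (type): buf='baztwoabc' undo_depth=3 redo_depth=0
After op 4 (delete): buf='baztwoa' undo_depth=4 redo_depth=0
After op 5 (type): buf='baztwoaqux' undo_depth=5 redo_depth=0
After op 6 (undo): buf='baztwoa' undo_depth=4 redo_depth=1
After op 7 (type): buf='baztwoabaz' undo_depth=5 redo_depth=0
After op 8 (delete): buf='baztwoaba' undo_depth=6 redo_depth=0

Answer: baztwoaba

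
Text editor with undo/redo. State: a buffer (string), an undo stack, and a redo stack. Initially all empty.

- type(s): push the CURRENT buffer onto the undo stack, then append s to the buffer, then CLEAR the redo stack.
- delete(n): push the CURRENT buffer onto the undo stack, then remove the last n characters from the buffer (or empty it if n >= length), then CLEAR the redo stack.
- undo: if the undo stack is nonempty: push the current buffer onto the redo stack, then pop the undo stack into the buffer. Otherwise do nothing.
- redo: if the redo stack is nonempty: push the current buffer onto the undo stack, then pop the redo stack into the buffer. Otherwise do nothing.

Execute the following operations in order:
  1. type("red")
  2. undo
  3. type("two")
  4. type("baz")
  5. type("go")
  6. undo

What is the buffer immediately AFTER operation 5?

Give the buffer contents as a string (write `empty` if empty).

Answer: twobazgo

Derivation:
After op 1 (type): buf='red' undo_depth=1 redo_depth=0
After op 2 (undo): buf='(empty)' undo_depth=0 redo_depth=1
After op 3 (type): buf='two' undo_depth=1 redo_depth=0
After op 4 (type): buf='twobaz' undo_depth=2 redo_depth=0
After op 5 (type): buf='twobazgo' undo_depth=3 redo_depth=0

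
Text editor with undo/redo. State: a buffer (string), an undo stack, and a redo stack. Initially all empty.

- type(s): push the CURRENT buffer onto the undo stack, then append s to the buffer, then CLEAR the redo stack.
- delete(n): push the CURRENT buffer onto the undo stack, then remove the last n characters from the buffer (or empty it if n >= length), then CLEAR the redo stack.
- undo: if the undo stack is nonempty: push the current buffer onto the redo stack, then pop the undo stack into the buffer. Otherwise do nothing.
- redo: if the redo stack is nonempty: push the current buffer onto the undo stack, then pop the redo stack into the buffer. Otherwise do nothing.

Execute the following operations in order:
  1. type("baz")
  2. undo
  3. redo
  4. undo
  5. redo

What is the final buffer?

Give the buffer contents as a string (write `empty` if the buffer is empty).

After op 1 (type): buf='baz' undo_depth=1 redo_depth=0
After op 2 (undo): buf='(empty)' undo_depth=0 redo_depth=1
After op 3 (redo): buf='baz' undo_depth=1 redo_depth=0
After op 4 (undo): buf='(empty)' undo_depth=0 redo_depth=1
After op 5 (redo): buf='baz' undo_depth=1 redo_depth=0

Answer: baz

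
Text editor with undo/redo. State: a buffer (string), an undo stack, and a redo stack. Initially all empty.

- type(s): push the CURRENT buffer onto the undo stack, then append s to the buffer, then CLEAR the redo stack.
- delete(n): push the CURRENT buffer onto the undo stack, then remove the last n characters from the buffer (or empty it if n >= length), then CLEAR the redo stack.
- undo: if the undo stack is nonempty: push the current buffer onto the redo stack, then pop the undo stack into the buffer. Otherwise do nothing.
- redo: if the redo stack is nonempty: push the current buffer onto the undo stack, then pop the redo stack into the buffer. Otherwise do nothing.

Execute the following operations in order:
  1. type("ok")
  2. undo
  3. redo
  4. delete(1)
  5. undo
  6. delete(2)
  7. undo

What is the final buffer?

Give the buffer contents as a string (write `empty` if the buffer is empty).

Answer: ok

Derivation:
After op 1 (type): buf='ok' undo_depth=1 redo_depth=0
After op 2 (undo): buf='(empty)' undo_depth=0 redo_depth=1
After op 3 (redo): buf='ok' undo_depth=1 redo_depth=0
After op 4 (delete): buf='o' undo_depth=2 redo_depth=0
After op 5 (undo): buf='ok' undo_depth=1 redo_depth=1
After op 6 (delete): buf='(empty)' undo_depth=2 redo_depth=0
After op 7 (undo): buf='ok' undo_depth=1 redo_depth=1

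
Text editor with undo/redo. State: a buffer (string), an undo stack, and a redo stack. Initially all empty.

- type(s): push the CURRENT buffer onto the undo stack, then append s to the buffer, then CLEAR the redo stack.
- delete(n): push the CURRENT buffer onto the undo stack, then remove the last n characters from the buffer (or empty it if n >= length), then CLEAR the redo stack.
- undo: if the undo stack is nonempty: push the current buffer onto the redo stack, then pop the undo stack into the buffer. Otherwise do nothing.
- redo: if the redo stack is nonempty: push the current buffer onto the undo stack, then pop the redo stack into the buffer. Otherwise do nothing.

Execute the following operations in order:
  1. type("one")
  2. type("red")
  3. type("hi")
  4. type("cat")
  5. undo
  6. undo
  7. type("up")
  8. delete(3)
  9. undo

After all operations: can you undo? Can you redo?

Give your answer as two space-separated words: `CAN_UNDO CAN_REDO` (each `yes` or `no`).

After op 1 (type): buf='one' undo_depth=1 redo_depth=0
After op 2 (type): buf='onered' undo_depth=2 redo_depth=0
After op 3 (type): buf='oneredhi' undo_depth=3 redo_depth=0
After op 4 (type): buf='oneredhicat' undo_depth=4 redo_depth=0
After op 5 (undo): buf='oneredhi' undo_depth=3 redo_depth=1
After op 6 (undo): buf='onered' undo_depth=2 redo_depth=2
After op 7 (type): buf='oneredup' undo_depth=3 redo_depth=0
After op 8 (delete): buf='onere' undo_depth=4 redo_depth=0
After op 9 (undo): buf='oneredup' undo_depth=3 redo_depth=1

Answer: yes yes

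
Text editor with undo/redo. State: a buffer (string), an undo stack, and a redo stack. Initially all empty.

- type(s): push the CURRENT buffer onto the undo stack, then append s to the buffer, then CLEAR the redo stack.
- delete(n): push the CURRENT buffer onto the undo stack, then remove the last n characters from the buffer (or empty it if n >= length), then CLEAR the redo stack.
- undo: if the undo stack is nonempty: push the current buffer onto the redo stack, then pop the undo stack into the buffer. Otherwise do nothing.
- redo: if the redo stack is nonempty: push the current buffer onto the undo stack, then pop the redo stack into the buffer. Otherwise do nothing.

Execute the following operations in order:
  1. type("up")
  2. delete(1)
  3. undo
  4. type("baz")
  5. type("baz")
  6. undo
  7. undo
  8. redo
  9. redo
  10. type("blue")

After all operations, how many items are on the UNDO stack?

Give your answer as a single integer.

After op 1 (type): buf='up' undo_depth=1 redo_depth=0
After op 2 (delete): buf='u' undo_depth=2 redo_depth=0
After op 3 (undo): buf='up' undo_depth=1 redo_depth=1
After op 4 (type): buf='upbaz' undo_depth=2 redo_depth=0
After op 5 (type): buf='upbazbaz' undo_depth=3 redo_depth=0
After op 6 (undo): buf='upbaz' undo_depth=2 redo_depth=1
After op 7 (undo): buf='up' undo_depth=1 redo_depth=2
After op 8 (redo): buf='upbaz' undo_depth=2 redo_depth=1
After op 9 (redo): buf='upbazbaz' undo_depth=3 redo_depth=0
After op 10 (type): buf='upbazbazblue' undo_depth=4 redo_depth=0

Answer: 4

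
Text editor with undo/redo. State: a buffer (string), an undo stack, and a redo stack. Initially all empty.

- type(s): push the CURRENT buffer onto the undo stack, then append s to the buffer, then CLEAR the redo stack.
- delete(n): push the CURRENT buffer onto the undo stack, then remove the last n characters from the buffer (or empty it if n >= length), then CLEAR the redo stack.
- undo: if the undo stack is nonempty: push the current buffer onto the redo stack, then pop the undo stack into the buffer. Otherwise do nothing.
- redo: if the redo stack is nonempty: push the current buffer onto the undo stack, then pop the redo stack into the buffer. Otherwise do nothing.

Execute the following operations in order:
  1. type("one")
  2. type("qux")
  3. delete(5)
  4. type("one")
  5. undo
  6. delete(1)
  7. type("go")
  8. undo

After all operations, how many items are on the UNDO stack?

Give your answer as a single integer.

Answer: 4

Derivation:
After op 1 (type): buf='one' undo_depth=1 redo_depth=0
After op 2 (type): buf='onequx' undo_depth=2 redo_depth=0
After op 3 (delete): buf='o' undo_depth=3 redo_depth=0
After op 4 (type): buf='oone' undo_depth=4 redo_depth=0
After op 5 (undo): buf='o' undo_depth=3 redo_depth=1
After op 6 (delete): buf='(empty)' undo_depth=4 redo_depth=0
After op 7 (type): buf='go' undo_depth=5 redo_depth=0
After op 8 (undo): buf='(empty)' undo_depth=4 redo_depth=1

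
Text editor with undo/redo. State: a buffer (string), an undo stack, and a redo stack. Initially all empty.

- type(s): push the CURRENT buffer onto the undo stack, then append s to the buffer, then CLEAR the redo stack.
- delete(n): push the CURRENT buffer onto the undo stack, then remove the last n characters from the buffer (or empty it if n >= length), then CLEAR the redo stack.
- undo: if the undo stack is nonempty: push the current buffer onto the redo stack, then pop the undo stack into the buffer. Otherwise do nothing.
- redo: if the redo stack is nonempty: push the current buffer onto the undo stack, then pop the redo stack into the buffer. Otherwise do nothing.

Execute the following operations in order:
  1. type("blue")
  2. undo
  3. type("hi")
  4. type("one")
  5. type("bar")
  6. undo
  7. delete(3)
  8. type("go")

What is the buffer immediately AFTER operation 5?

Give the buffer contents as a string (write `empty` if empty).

After op 1 (type): buf='blue' undo_depth=1 redo_depth=0
After op 2 (undo): buf='(empty)' undo_depth=0 redo_depth=1
After op 3 (type): buf='hi' undo_depth=1 redo_depth=0
After op 4 (type): buf='hione' undo_depth=2 redo_depth=0
After op 5 (type): buf='hionebar' undo_depth=3 redo_depth=0

Answer: hionebar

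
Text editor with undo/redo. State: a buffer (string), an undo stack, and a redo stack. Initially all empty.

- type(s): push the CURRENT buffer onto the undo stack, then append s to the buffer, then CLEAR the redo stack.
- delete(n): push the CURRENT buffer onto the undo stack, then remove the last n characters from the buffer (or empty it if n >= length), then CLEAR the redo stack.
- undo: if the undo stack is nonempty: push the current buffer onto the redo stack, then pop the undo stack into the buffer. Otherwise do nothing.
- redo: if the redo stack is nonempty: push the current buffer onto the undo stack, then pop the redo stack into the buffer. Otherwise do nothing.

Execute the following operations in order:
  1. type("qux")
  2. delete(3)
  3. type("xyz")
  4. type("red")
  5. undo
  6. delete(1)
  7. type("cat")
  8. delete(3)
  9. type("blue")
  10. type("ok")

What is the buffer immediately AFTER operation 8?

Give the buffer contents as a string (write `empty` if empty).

After op 1 (type): buf='qux' undo_depth=1 redo_depth=0
After op 2 (delete): buf='(empty)' undo_depth=2 redo_depth=0
After op 3 (type): buf='xyz' undo_depth=3 redo_depth=0
After op 4 (type): buf='xyzred' undo_depth=4 redo_depth=0
After op 5 (undo): buf='xyz' undo_depth=3 redo_depth=1
After op 6 (delete): buf='xy' undo_depth=4 redo_depth=0
After op 7 (type): buf='xycat' undo_depth=5 redo_depth=0
After op 8 (delete): buf='xy' undo_depth=6 redo_depth=0

Answer: xy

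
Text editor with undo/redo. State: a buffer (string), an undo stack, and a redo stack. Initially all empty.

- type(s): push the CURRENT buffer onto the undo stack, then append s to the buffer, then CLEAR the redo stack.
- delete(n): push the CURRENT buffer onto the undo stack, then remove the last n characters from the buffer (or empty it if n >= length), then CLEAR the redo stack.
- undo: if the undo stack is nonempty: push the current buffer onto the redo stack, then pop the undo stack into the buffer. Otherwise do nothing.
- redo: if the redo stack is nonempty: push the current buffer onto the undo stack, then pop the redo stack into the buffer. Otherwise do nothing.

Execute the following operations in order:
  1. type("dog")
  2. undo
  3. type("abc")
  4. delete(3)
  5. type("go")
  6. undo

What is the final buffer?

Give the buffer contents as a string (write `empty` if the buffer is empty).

Answer: empty

Derivation:
After op 1 (type): buf='dog' undo_depth=1 redo_depth=0
After op 2 (undo): buf='(empty)' undo_depth=0 redo_depth=1
After op 3 (type): buf='abc' undo_depth=1 redo_depth=0
After op 4 (delete): buf='(empty)' undo_depth=2 redo_depth=0
After op 5 (type): buf='go' undo_depth=3 redo_depth=0
After op 6 (undo): buf='(empty)' undo_depth=2 redo_depth=1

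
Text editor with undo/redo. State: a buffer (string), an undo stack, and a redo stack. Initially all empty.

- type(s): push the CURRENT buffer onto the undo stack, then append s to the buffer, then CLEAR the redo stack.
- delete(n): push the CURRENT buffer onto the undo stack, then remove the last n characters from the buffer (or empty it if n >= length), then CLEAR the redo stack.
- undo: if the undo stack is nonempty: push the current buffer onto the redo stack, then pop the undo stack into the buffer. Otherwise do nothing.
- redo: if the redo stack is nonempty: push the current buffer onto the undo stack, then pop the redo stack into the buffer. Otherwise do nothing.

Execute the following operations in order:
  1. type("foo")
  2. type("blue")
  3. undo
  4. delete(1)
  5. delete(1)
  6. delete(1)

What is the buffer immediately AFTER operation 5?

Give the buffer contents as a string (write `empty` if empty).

After op 1 (type): buf='foo' undo_depth=1 redo_depth=0
After op 2 (type): buf='fooblue' undo_depth=2 redo_depth=0
After op 3 (undo): buf='foo' undo_depth=1 redo_depth=1
After op 4 (delete): buf='fo' undo_depth=2 redo_depth=0
After op 5 (delete): buf='f' undo_depth=3 redo_depth=0

Answer: f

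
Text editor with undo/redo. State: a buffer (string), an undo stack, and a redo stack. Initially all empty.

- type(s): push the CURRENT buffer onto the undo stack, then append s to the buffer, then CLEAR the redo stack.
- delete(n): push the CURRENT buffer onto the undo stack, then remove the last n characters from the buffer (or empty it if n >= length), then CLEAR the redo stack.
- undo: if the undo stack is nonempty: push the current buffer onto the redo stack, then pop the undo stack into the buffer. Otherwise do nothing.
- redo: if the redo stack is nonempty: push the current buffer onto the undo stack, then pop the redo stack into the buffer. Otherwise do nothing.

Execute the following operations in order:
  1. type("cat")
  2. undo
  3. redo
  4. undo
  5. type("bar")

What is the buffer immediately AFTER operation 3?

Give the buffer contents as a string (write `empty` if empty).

After op 1 (type): buf='cat' undo_depth=1 redo_depth=0
After op 2 (undo): buf='(empty)' undo_depth=0 redo_depth=1
After op 3 (redo): buf='cat' undo_depth=1 redo_depth=0

Answer: cat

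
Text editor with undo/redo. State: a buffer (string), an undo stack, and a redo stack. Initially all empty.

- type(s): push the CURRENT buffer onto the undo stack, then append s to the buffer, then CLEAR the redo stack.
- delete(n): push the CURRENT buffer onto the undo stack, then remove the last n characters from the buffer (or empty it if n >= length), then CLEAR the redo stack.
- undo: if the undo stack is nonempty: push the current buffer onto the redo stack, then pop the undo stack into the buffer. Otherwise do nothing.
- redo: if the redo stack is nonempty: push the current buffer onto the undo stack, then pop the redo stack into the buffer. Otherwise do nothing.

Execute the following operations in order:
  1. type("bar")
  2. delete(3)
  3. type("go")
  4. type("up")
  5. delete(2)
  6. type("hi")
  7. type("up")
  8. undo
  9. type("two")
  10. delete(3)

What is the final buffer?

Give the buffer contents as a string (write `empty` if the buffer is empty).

Answer: gohi

Derivation:
After op 1 (type): buf='bar' undo_depth=1 redo_depth=0
After op 2 (delete): buf='(empty)' undo_depth=2 redo_depth=0
After op 3 (type): buf='go' undo_depth=3 redo_depth=0
After op 4 (type): buf='goup' undo_depth=4 redo_depth=0
After op 5 (delete): buf='go' undo_depth=5 redo_depth=0
After op 6 (type): buf='gohi' undo_depth=6 redo_depth=0
After op 7 (type): buf='gohiup' undo_depth=7 redo_depth=0
After op 8 (undo): buf='gohi' undo_depth=6 redo_depth=1
After op 9 (type): buf='gohitwo' undo_depth=7 redo_depth=0
After op 10 (delete): buf='gohi' undo_depth=8 redo_depth=0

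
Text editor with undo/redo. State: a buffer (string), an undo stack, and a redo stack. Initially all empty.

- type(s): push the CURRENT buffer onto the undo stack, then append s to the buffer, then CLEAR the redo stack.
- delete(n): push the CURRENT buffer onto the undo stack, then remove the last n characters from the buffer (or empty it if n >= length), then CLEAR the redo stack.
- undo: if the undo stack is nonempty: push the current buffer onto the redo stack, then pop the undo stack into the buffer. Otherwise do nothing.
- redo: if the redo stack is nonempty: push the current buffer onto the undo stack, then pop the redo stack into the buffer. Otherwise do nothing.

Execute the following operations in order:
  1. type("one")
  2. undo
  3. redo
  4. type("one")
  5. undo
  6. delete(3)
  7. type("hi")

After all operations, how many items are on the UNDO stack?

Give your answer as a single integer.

Answer: 3

Derivation:
After op 1 (type): buf='one' undo_depth=1 redo_depth=0
After op 2 (undo): buf='(empty)' undo_depth=0 redo_depth=1
After op 3 (redo): buf='one' undo_depth=1 redo_depth=0
After op 4 (type): buf='oneone' undo_depth=2 redo_depth=0
After op 5 (undo): buf='one' undo_depth=1 redo_depth=1
After op 6 (delete): buf='(empty)' undo_depth=2 redo_depth=0
After op 7 (type): buf='hi' undo_depth=3 redo_depth=0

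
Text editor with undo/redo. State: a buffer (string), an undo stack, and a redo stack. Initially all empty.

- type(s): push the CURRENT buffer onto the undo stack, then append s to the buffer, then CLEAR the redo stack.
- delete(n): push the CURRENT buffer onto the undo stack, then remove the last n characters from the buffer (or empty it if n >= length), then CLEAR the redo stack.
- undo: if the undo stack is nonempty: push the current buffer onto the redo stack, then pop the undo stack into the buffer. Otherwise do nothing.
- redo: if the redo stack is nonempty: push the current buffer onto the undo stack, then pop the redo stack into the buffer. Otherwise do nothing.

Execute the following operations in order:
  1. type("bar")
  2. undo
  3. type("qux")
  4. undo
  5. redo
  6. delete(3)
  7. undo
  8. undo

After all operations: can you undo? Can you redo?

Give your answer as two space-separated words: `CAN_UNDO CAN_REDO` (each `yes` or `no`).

After op 1 (type): buf='bar' undo_depth=1 redo_depth=0
After op 2 (undo): buf='(empty)' undo_depth=0 redo_depth=1
After op 3 (type): buf='qux' undo_depth=1 redo_depth=0
After op 4 (undo): buf='(empty)' undo_depth=0 redo_depth=1
After op 5 (redo): buf='qux' undo_depth=1 redo_depth=0
After op 6 (delete): buf='(empty)' undo_depth=2 redo_depth=0
After op 7 (undo): buf='qux' undo_depth=1 redo_depth=1
After op 8 (undo): buf='(empty)' undo_depth=0 redo_depth=2

Answer: no yes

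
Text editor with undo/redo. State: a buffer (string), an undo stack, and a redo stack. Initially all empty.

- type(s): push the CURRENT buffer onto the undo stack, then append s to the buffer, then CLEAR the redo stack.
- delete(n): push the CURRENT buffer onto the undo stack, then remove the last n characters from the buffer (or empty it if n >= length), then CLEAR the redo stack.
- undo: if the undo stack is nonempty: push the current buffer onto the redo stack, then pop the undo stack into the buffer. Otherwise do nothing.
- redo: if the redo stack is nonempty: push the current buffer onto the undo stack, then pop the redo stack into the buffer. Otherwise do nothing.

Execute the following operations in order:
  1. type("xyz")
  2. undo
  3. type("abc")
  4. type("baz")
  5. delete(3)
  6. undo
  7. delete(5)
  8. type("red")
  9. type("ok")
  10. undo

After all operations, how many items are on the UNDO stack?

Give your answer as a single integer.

After op 1 (type): buf='xyz' undo_depth=1 redo_depth=0
After op 2 (undo): buf='(empty)' undo_depth=0 redo_depth=1
After op 3 (type): buf='abc' undo_depth=1 redo_depth=0
After op 4 (type): buf='abcbaz' undo_depth=2 redo_depth=0
After op 5 (delete): buf='abc' undo_depth=3 redo_depth=0
After op 6 (undo): buf='abcbaz' undo_depth=2 redo_depth=1
After op 7 (delete): buf='a' undo_depth=3 redo_depth=0
After op 8 (type): buf='ared' undo_depth=4 redo_depth=0
After op 9 (type): buf='aredok' undo_depth=5 redo_depth=0
After op 10 (undo): buf='ared' undo_depth=4 redo_depth=1

Answer: 4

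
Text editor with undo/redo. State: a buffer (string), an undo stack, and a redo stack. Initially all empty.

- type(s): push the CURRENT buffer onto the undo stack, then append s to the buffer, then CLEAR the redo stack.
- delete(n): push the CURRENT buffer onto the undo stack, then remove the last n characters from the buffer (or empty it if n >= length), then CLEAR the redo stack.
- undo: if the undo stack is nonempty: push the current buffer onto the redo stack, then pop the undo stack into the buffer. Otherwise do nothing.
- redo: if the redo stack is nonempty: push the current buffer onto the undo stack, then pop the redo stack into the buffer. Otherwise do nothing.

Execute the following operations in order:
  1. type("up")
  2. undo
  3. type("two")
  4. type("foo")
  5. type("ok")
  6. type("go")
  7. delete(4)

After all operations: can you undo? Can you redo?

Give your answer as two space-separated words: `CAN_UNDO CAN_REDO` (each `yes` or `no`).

Answer: yes no

Derivation:
After op 1 (type): buf='up' undo_depth=1 redo_depth=0
After op 2 (undo): buf='(empty)' undo_depth=0 redo_depth=1
After op 3 (type): buf='two' undo_depth=1 redo_depth=0
After op 4 (type): buf='twofoo' undo_depth=2 redo_depth=0
After op 5 (type): buf='twofoook' undo_depth=3 redo_depth=0
After op 6 (type): buf='twofoookgo' undo_depth=4 redo_depth=0
After op 7 (delete): buf='twofoo' undo_depth=5 redo_depth=0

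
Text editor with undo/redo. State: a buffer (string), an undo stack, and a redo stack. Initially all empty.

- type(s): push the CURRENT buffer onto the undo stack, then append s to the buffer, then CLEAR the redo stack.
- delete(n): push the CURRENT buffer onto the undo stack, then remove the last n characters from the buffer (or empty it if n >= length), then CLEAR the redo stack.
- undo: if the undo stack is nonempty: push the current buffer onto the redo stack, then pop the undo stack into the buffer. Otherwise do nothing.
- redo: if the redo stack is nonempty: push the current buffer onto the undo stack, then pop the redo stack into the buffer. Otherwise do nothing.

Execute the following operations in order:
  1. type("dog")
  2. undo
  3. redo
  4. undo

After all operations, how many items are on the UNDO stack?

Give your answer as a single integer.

After op 1 (type): buf='dog' undo_depth=1 redo_depth=0
After op 2 (undo): buf='(empty)' undo_depth=0 redo_depth=1
After op 3 (redo): buf='dog' undo_depth=1 redo_depth=0
After op 4 (undo): buf='(empty)' undo_depth=0 redo_depth=1

Answer: 0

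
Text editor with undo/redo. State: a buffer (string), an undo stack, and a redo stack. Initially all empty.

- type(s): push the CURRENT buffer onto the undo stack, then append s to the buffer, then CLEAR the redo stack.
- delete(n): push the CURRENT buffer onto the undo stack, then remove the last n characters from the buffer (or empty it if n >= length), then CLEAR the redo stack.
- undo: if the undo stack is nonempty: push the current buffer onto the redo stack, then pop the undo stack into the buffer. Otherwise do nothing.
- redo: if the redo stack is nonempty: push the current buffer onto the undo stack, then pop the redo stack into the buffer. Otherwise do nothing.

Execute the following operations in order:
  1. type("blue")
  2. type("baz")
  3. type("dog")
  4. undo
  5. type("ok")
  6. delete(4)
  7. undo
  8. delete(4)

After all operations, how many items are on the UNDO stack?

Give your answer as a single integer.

Answer: 4

Derivation:
After op 1 (type): buf='blue' undo_depth=1 redo_depth=0
After op 2 (type): buf='bluebaz' undo_depth=2 redo_depth=0
After op 3 (type): buf='bluebazdog' undo_depth=3 redo_depth=0
After op 4 (undo): buf='bluebaz' undo_depth=2 redo_depth=1
After op 5 (type): buf='bluebazok' undo_depth=3 redo_depth=0
After op 6 (delete): buf='blueb' undo_depth=4 redo_depth=0
After op 7 (undo): buf='bluebazok' undo_depth=3 redo_depth=1
After op 8 (delete): buf='blueb' undo_depth=4 redo_depth=0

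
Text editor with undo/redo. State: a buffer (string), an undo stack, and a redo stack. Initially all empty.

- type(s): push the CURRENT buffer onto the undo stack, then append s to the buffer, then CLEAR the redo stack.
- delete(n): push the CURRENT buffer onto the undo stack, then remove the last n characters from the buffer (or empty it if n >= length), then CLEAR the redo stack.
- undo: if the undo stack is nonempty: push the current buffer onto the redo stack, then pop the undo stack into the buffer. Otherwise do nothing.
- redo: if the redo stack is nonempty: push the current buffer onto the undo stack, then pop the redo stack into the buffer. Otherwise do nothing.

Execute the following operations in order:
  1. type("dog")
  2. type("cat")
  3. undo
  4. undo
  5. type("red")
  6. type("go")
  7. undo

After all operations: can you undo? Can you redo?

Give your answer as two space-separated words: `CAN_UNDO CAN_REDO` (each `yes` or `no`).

After op 1 (type): buf='dog' undo_depth=1 redo_depth=0
After op 2 (type): buf='dogcat' undo_depth=2 redo_depth=0
After op 3 (undo): buf='dog' undo_depth=1 redo_depth=1
After op 4 (undo): buf='(empty)' undo_depth=0 redo_depth=2
After op 5 (type): buf='red' undo_depth=1 redo_depth=0
After op 6 (type): buf='redgo' undo_depth=2 redo_depth=0
After op 7 (undo): buf='red' undo_depth=1 redo_depth=1

Answer: yes yes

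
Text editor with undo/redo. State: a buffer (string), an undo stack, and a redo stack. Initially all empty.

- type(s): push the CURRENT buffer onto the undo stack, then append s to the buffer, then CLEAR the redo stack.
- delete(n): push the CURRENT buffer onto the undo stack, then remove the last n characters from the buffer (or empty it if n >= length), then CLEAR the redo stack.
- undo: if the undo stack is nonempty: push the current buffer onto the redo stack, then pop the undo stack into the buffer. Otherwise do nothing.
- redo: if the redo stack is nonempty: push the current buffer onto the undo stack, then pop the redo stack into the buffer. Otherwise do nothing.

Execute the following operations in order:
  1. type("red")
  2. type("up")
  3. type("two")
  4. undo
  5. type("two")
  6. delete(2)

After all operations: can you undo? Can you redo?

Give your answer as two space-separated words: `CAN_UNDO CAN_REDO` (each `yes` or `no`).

Answer: yes no

Derivation:
After op 1 (type): buf='red' undo_depth=1 redo_depth=0
After op 2 (type): buf='redup' undo_depth=2 redo_depth=0
After op 3 (type): buf='reduptwo' undo_depth=3 redo_depth=0
After op 4 (undo): buf='redup' undo_depth=2 redo_depth=1
After op 5 (type): buf='reduptwo' undo_depth=3 redo_depth=0
After op 6 (delete): buf='redupt' undo_depth=4 redo_depth=0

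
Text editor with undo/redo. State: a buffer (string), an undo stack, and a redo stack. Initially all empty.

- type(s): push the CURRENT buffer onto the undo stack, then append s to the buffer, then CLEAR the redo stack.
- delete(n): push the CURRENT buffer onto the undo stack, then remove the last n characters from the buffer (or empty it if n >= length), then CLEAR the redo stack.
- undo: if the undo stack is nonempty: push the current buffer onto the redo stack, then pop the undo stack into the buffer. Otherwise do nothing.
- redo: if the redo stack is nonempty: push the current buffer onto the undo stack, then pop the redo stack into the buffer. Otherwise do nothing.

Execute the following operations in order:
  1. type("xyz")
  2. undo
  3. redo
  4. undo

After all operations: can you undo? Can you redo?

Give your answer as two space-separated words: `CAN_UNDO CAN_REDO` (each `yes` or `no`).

After op 1 (type): buf='xyz' undo_depth=1 redo_depth=0
After op 2 (undo): buf='(empty)' undo_depth=0 redo_depth=1
After op 3 (redo): buf='xyz' undo_depth=1 redo_depth=0
After op 4 (undo): buf='(empty)' undo_depth=0 redo_depth=1

Answer: no yes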